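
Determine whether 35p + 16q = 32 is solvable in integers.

Step 1: Compute gcd(35, 16).
gcd(35, 16) = 1

Step 2: Check divisibility.
Does 1 divide 32? 32 = 1 x 32, so yes.

By the theorem on linear Diophantine equations, 35p + 16q = 32 has integer solutions if and only if gcd(35, 16) divides 32. Since 1 | 32, solutions exist.

Yes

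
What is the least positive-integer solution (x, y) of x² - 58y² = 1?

We seek the smallest positive integers (x, y) with x² - 58y² = 1, i.e., x² = 58y² + 1.
Try successive y values:
y = 1: x² = 58·1² + 1 = 59, not a perfect square
y = 2: x² = 58·2² + 1 = 233, not a perfect square
y = 3: x² = 58·3² + 1 = 523, not a perfect square
... continuing the search (or via continued fractions) ...
y = 2574: x² = 58·2574² + 1 = 384277609, x = 19603 ✓

Verify: 19603² - 58·2574² = 384277609 - 384277608 = 1 ✓

x = 19603, y = 2574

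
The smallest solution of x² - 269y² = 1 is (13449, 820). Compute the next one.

Solutions to x² - Dy² = 1 are generated by powers of (x₀ + y₀√D).
The next solution satisfies x₁ + y₁√269 = (x₀ + y₀√269)², giving:
x₁ = x₀² + 269y₀² = 13449² + 269·820² = 180875601 + 180875600 = 361751201
y₁ = 2x₀y₀ = 2·13449·820 = 22056360

Verify: 361751201² - 269·22056360² = 130863931424942401 - 130863931424942400 = 1 ✓

x = 361751201, y = 22056360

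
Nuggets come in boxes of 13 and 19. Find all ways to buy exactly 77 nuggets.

We need non-negative integers (x, y) with 13x + 19y = 77.
For each x in 0..5, check if 77 - 13x is a non-negative multiple of 19.
x = 3: 19y = 38, y = 2 ✓

(3 boxes of 13, 2 boxes of 19)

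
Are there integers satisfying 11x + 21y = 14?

Step 1: Compute gcd(11, 21).
gcd(11, 21) = 1

Step 2: Check divisibility.
Does 1 divide 14? 14 = 1 x 14, so yes.

By the theorem on linear Diophantine equations, 11x + 21y = 14 has integer solutions if and only if gcd(11, 21) divides 14. Since 1 | 14, solutions exist.

Yes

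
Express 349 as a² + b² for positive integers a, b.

We need to find integers a, b > 0 such that a² + b² = 349.
Trying a = 5: b² = 349 - 5² = 349 - 25 = 324
b = 18
Check: 5² + 18² = 25 + 324 = 349 ✓

349 = 5² + 18²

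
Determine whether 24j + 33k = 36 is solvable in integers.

Step 1: Compute gcd(24, 33).
gcd(24, 33) = 3

Step 2: Check divisibility.
Does 3 divide 36? 36 = 3 x 12, so yes.

By the theorem on linear Diophantine equations, 24j + 33k = 36 has integer solutions if and only if gcd(24, 33) divides 36. Since 3 | 36, solutions exist.

Yes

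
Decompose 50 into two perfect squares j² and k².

We need to find integers j, k > 0 such that j² + k² = 50.
Trying j = 1: k² = 50 - 1² = 50 - 1 = 49
k = 7
Check: 1² + 7² = 1 + 49 = 50 ✓

50 = 1² + 7²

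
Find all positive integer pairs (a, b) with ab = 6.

The positive divisors of 6 are: 1, 2, 3, 6.
Each divisor d gives the pair (d, 6/d):
(1, 6), (2, 3), (3, 2), (6, 1)

(1, 6), (2, 3), (3, 2), (6, 1)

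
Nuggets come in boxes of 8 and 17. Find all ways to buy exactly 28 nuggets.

We need non-negative integers (x, y) with 8x + 17y = 28.
For each x in 0..3, check if 28 - 8x is a non-negative multiple of 17.
No x yields an integer y ≥ 0.

No solution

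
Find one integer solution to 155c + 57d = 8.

Step 1: Check solvability.
gcd(155, 57) = 1
Since 1 divides 8, solutions exist.

Step 2: Apply extended Euclidean algorithm to find gcd.
We find integers such that 155*x0 + 57*y0 = 1

Step 3: Scale the particular solution.
Multiply by 8/1 = 8:
c = -200, d = 544

Step 4: Verify.
155*(-200) + 57*(544) = 8 = 8 ✓

c = -200, d = 544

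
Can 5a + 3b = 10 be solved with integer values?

Step 1: Compute gcd(5, 3).
gcd(5, 3) = 1

Step 2: Check divisibility.
Does 1 divide 10? 10 = 1 x 10, so yes.

By the theorem on linear Diophantine equations, 5a + 3b = 10 has integer solutions if and only if gcd(5, 3) divides 10. Since 1 | 10, solutions exist.

Yes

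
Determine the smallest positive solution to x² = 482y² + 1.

We seek the smallest positive integers (x, y) with x² - 482y² = 1, i.e., x² = 482y² + 1.
Try successive y values:
y = 1: x² = 482·1² + 1 = 483, not a perfect square
y = 2: x² = 482·2² + 1 = 1929, not a perfect square
y = 3: x² = 482·3² + 1 = 4339, not a perfect square
... continuing the search (or via continued fractions) ...
y = 22: x² = 482·22² + 1 = 233289, x = 483 ✓

Verify: 483² - 482·22² = 233289 - 233288 = 1 ✓

x = 483, y = 22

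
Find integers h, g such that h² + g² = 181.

We need to find integers h, g > 0 such that h² + g² = 181.
Trying h = 9: g² = 181 - 9² = 181 - 81 = 100
g = 10
Check: 9² + 10² = 81 + 100 = 181 ✓

181 = 9² + 10²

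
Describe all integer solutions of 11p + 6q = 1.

Step 1: Compute gcd(11, 6) = 1.
Since 1 divides 1, solutions exist.

Step 2: Find a particular solution using extended Euclidean algorithm.
We get p₀ = -1, q₀ = 2.
Check: 11*-1 + 6*2 = 1 = 1 ✓

Step 3: Write the general solution.
p = -1 + (6/1)t = -1 + 6t
q = 2 - (11/1)t = 2 - 11t
for any integer t.

p = -1 + 6t, q = 2 - 11t for integer t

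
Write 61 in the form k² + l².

We need to find integers k, l > 0 such that k² + l² = 61.
Trying k = 5: l² = 61 - 5² = 61 - 25 = 36
l = 6
Check: 5² + 6² = 25 + 36 = 61 ✓

61 = 5² + 6²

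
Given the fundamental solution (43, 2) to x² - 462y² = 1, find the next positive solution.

Solutions to x² - Dy² = 1 are generated by powers of (x₀ + y₀√D).
The next solution satisfies x₁ + y₁√462 = (x₀ + y₀√462)², giving:
x₁ = x₀² + 462y₀² = 43² + 462·2² = 1849 + 1848 = 3697
y₁ = 2x₀y₀ = 2·43·2 = 172

Verify: 3697² - 462·172² = 13667809 - 13667808 = 1 ✓

x = 3697, y = 172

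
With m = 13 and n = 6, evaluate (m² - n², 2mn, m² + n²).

a = m² - n² = 169 - 36 = 133
b = 2mn = 2·13·6 = 156
c = m² + n² = 169 + 36 = 205
Verify: 133² + 156² = 17689 + 24336 = 42025 = 205² ✓

(133, 156, 205)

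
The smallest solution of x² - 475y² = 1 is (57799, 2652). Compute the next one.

Solutions to x² - Dy² = 1 are generated by powers of (x₀ + y₀√D).
The next solution satisfies x₁ + y₁√475 = (x₀ + y₀√475)², giving:
x₁ = x₀² + 475y₀² = 57799² + 475·2652² = 3340724401 + 3340724400 = 6681448801
y₁ = 2x₀y₀ = 2·57799·2652 = 306565896

Verify: 6681448801² - 475·306565896² = 44641758080384337601 - 44641758080384337600 = 1 ✓

x = 6681448801, y = 306565896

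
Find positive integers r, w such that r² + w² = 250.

Search for r with 250 - r² a perfect square.
r = 5: 250 - 5² = 250 - 25 = 225 = 15² ✓
So r = 5, w = 15.

r = 5, w = 15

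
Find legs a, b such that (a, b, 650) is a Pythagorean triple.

We need a² + b² = 650² = 422500.
Trying: 506² + 408² = 256036 + 166464 = 422500 ✓

(506, 408, 650)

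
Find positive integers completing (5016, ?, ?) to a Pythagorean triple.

We need the other leg and hypotenuse such that 5016² + x² = c².
Take x = 738, c = 5070: 5016² + 738² = 25160256 + 544644 = 25704900 = 5070² ✓
Triple: (738, 5016, 5070)

(738, 5016, 5070)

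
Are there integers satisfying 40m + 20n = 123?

Step 1: Compute gcd(40, 20).
gcd(40, 20) = 20

Step 2: Check divisibility.
Does 20 divide 123? 123 = 20 x 6 + 3, so no.

By the theorem on linear Diophantine equations, 40m + 20n = 123 has integer solutions if and only if gcd(40, 20) divides 123. Since 20 does not divide 123, no solutions exist.

No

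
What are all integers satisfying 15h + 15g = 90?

Step 1: Compute gcd(15, 15) = 15.
Since 15 divides 90, solutions exist.

Step 2: Find a particular solution using extended Euclidean algorithm.
We get h₀ = 0, g₀ = 6.
Check: 15*0 + 15*6 = 90 = 90 ✓

Step 3: Write the general solution.
h = 0 + (15/15)t = 0 + 1t
g = 6 - (15/15)t = 6 - 1t
for any integer t.

h = 0 + 1t, g = 6 - 1t for integer t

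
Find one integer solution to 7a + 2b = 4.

Step 1: Check solvability.
gcd(7, 2) = 1
Since 1 divides 4, solutions exist.

Step 2: Apply extended Euclidean algorithm to find gcd.
We find integers such that 7*x0 + 2*y0 = 1

Step 3: Scale the particular solution.
Multiply by 4/1 = 4:
a = 4, b = -12

Step 4: Verify.
7*(4) + 2*(-12) = 4 = 4 ✓

a = 4, b = -12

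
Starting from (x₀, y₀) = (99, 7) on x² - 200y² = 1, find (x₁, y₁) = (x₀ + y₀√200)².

Solutions to x² - Dy² = 1 are generated by powers of (x₀ + y₀√D).
The next solution satisfies x₁ + y₁√200 = (x₀ + y₀√200)², giving:
x₁ = x₀² + 200y₀² = 99² + 200·7² = 9801 + 9800 = 19601
y₁ = 2x₀y₀ = 2·99·7 = 1386

Verify: 19601² - 200·1386² = 384199201 - 384199200 = 1 ✓

x = 19601, y = 1386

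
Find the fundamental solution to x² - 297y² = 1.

We seek the smallest positive integers (x, y) with x² - 297y² = 1, i.e., x² = 297y² + 1.
Try successive y values:
y = 1: x² = 297·1² + 1 = 298, not a perfect square
y = 2: x² = 297·2² + 1 = 1189, not a perfect square
y = 3: x² = 297·3² + 1 = 2674, not a perfect square
... continuing the search (or via continued fractions) ...
y = 2820: x² = 297·2820² + 1 = 2361862801, x = 48599 ✓

Verify: 48599² - 297·2820² = 2361862801 - 2361862800 = 1 ✓

x = 48599, y = 2820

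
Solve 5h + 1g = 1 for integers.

Step 1: Check solvability.
gcd(5, 1) = 1
Since 1 divides 1, solutions exist.

Step 2: Apply extended Euclidean algorithm to find gcd.
We find integers such that 5*x0 + 1*y0 = 1

Step 3: Scale the particular solution.
Multiply by 1/1 = 1:
h = 0, g = 1

Step 4: Verify.
5*(0) + 1*(1) = 1 = 1 ✓

h = 0, g = 1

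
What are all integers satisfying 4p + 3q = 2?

Step 1: Compute gcd(4, 3) = 1.
Since 1 divides 2, solutions exist.

Step 2: Find a particular solution using extended Euclidean algorithm.
We get p₀ = 2, q₀ = -2.
Check: 4*2 + 3*-2 = 2 = 2 ✓

Step 3: Write the general solution.
p = 2 + (3/1)t = 2 + 3t
q = -2 - (4/1)t = -2 - 4t
for any integer t.

p = 2 + 3t, q = -2 - 4t for integer t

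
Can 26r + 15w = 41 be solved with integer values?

Step 1: Compute gcd(26, 15).
gcd(26, 15) = 1

Step 2: Check divisibility.
Does 1 divide 41? 41 = 1 x 41, so yes.

By the theorem on linear Diophantine equations, 26r + 15w = 41 has integer solutions if and only if gcd(26, 15) divides 41. Since 1 | 41, solutions exist.

Yes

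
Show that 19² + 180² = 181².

Compute a² + b² = 19² + 180² = 361 + 32400 = 32761
Compute c² = 181² = 32761
Since 32761 = 32761, confirmed.

Yes, it is a Pythagorean triple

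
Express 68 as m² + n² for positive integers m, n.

We need to find integers m, n > 0 such that m² + n² = 68.
Trying m = 2: n² = 68 - 2² = 68 - 4 = 64
n = 8
Check: 2² + 8² = 4 + 64 = 68 ✓

68 = 2² + 8²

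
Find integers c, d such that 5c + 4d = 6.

Step 1: Check solvability.
gcd(5, 4) = 1
Since 1 divides 6, solutions exist.

Step 2: Apply extended Euclidean algorithm to find gcd.
We find integers such that 5*x0 + 4*y0 = 1

Step 3: Scale the particular solution.
Multiply by 6/1 = 6:
c = 6, d = -6

Step 4: Verify.
5*(6) + 4*(-6) = 6 = 6 ✓

c = 6, d = -6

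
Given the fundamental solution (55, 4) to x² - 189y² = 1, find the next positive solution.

Solutions to x² - Dy² = 1 are generated by powers of (x₀ + y₀√D).
The next solution satisfies x₁ + y₁√189 = (x₀ + y₀√189)², giving:
x₁ = x₀² + 189y₀² = 55² + 189·4² = 3025 + 3024 = 6049
y₁ = 2x₀y₀ = 2·55·4 = 440

Verify: 6049² - 189·440² = 36590401 - 36590400 = 1 ✓

x = 6049, y = 440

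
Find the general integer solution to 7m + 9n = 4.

Step 1: Compute gcd(7, 9) = 1.
Since 1 divides 4, solutions exist.

Step 2: Find a particular solution using extended Euclidean algorithm.
We get m₀ = 16, n₀ = -12.
Check: 7*16 + 9*-12 = 4 = 4 ✓

Step 3: Write the general solution.
m = 16 + (9/1)t = 16 + 9t
n = -12 - (7/1)t = -12 - 7t
for any integer t.

m = 16 + 9t, n = -12 - 7t for integer t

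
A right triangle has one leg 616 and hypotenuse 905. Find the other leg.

a² = c² - b² = 819025 - 379456 = 439569
a = 663

663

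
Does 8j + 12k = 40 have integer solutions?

Step 1: Compute gcd(8, 12).
gcd(8, 12) = 4

Step 2: Check divisibility.
Does 4 divide 40? 40 = 4 x 10, so yes.

By the theorem on linear Diophantine equations, 8j + 12k = 40 has integer solutions if and only if gcd(8, 12) divides 40. Since 4 | 40, solutions exist.

Yes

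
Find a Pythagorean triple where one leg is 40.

We need the other leg and hypotenuse such that 40² + x² = c².
Take x = 9, c = 41: 40² + 9² = 1600 + 81 = 1681 = 41² ✓
Triple: (9, 40, 41)

(9, 40, 41)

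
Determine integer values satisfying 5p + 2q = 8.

Step 1: Check solvability.
gcd(5, 2) = 1
Since 1 divides 8, solutions exist.

Step 2: Apply extended Euclidean algorithm to find gcd.
We find integers such that 5*x0 + 2*y0 = 1

Step 3: Scale the particular solution.
Multiply by 8/1 = 8:
p = 8, q = -16

Step 4: Verify.
5*(8) + 2*(-16) = 8 = 8 ✓

p = 8, q = -16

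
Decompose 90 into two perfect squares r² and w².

We need to find integers r, w > 0 such that r² + w² = 90.
Trying r = 3: w² = 90 - 3² = 90 - 9 = 81
w = 9
Check: 3² + 9² = 9 + 81 = 90 ✓

90 = 3² + 9²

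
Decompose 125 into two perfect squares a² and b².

We need to find integers a, b > 0 such that a² + b² = 125.
Trying a = 2: b² = 125 - 2² = 125 - 4 = 121
b = 11
Check: 2² + 11² = 4 + 121 = 125 ✓

125 = 2² + 11²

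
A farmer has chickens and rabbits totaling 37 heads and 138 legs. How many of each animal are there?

Let c = chickens, r = rabbits.
Heads: c + r = 37
Legs: 2c + 4r = 138
From the first equation, c = 37 - r. Substitute:
2(37 - r) + 4r = 138
74 + 2r = 138
r = (138 - 74)/2 = 32
c = 37 - 32 = 5

Chickens: 5, Rabbits: 32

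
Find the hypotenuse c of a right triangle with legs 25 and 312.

c² = a² + b² = 25² + 312² = 625 + 97344 = 97969
c = 313

313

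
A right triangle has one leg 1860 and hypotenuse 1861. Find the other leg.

a² = c² - b² = 3463321 - 3459600 = 3721
a = 61

61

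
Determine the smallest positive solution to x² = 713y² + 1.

We seek the smallest positive integers (x, y) with x² - 713y² = 1, i.e., x² = 713y² + 1.
Try successive y values:
y = 1: x² = 713·1² + 1 = 714, not a perfect square
y = 2: x² = 713·2² + 1 = 2853, not a perfect square
y = 3: x² = 713·3² + 1 = 6418, not a perfect square
... continuing the search (or via continued fractions) ...
y = 197976: x² = 713·197976² + 1 = 27945676058689, x = 5286367 ✓

Verify: 5286367² - 713·197976² = 27945676058689 - 27945676058688 = 1 ✓

x = 5286367, y = 197976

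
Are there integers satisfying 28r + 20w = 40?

Step 1: Compute gcd(28, 20).
gcd(28, 20) = 4

Step 2: Check divisibility.
Does 4 divide 40? 40 = 4 x 10, so yes.

By the theorem on linear Diophantine equations, 28r + 20w = 40 has integer solutions if and only if gcd(28, 20) divides 40. Since 4 | 40, solutions exist.

Yes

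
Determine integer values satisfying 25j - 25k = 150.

Step 1: Check solvability.
gcd(25, 25) = 25
Since 25 divides 150, solutions exist.

Step 2: Apply extended Euclidean algorithm to find gcd.
We find integers such that 25*x0 + 25*y0 = 25

Step 3: Scale the particular solution.
Multiply by 150/25 = 6:
j = 0, k = -6

Step 4: Verify.
25*(0) - 25*(-6) = 150 = 150 ✓

j = 0, k = -6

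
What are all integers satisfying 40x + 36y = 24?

Step 1: Compute gcd(40, 36) = 4.
Since 4 divides 24, solutions exist.

Step 2: Find a particular solution using extended Euclidean algorithm.
We get x₀ = 6, y₀ = -6.
Check: 40*6 + 36*-6 = 24 = 24 ✓

Step 3: Write the general solution.
x = 6 + (36/4)t = 6 + 9t
y = -6 - (40/4)t = -6 - 10t
for any integer t.

x = 6 + 9t, y = -6 - 10t for integer t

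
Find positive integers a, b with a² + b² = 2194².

We need a² + b² = 2194² = 4813636.
Trying: 1170² + 1856² = 1368900 + 3444736 = 4813636 ✓

(1170, 1856, 2194)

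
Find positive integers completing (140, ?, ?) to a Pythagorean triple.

We need the other leg and hypotenuse such that 140² + x² = c².
Take x = 171, c = 221: 140² + 171² = 19600 + 29241 = 48841 = 221² ✓
Triple: (171, 140, 221)

(171, 140, 221)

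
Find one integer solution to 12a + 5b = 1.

Step 1: Check solvability.
gcd(12, 5) = 1
Since 1 divides 1, solutions exist.

Step 2: Apply extended Euclidean algorithm to find gcd.
We find integers such that 12*x0 + 5*y0 = 1

Step 3: Scale the particular solution.
Multiply by 1/1 = 1:
a = -2, b = 5

Step 4: Verify.
12*(-2) + 5*(5) = 1 = 1 ✓

a = -2, b = 5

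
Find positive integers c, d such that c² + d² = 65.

Search for c with 65 - c² a perfect square.
c = 1: 65 - 1² = 65 - 1 = 64 = 8² ✓
So c = 1, d = 8.

c = 1, d = 8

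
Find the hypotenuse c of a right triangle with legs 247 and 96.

c² = a² + b² = 247² + 96² = 61009 + 9216 = 70225
c = 265

265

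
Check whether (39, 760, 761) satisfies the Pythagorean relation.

Compute a² + b²:
39² + 760² = 1521 + 577600 = 579121
Compute c²:
761² = 579121
Since 579121 = 579121, it is a Pythagorean triple.

Yes, it is a Pythagorean triple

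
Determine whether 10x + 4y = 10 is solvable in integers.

Step 1: Compute gcd(10, 4).
gcd(10, 4) = 2

Step 2: Check divisibility.
Does 2 divide 10? 10 = 2 x 5, so yes.

By the theorem on linear Diophantine equations, 10x + 4y = 10 has integer solutions if and only if gcd(10, 4) divides 10. Since 2 | 10, solutions exist.

Yes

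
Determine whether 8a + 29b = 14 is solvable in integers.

Step 1: Compute gcd(8, 29).
gcd(8, 29) = 1

Step 2: Check divisibility.
Does 1 divide 14? 14 = 1 x 14, so yes.

By the theorem on linear Diophantine equations, 8a + 29b = 14 has integer solutions if and only if gcd(8, 29) divides 14. Since 1 | 14, solutions exist.

Yes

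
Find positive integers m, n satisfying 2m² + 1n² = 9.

Try small values of m and check whether (9 - 2m²)/1 is a perfect square.
m = 2: 2·2² = 8, so 1n² = 9 - 8 = 1, giving n² = 1, n = 1.
Check: 2·2² + 1·1² = 8 + 1 = 9 ✓

m = 2, n = 1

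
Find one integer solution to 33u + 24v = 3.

Step 1: Check solvability.
gcd(33, 24) = 3
Since 3 divides 3, solutions exist.

Step 2: Apply extended Euclidean algorithm to find gcd.
We find integers such that 33*x0 + 24*y0 = 3

Step 3: Scale the particular solution.
Multiply by 3/3 = 1:
u = 3, v = -4

Step 4: Verify.
33*(3) + 24*(-4) = 3 = 3 ✓

u = 3, v = -4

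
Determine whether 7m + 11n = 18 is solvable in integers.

Step 1: Compute gcd(7, 11).
gcd(7, 11) = 1

Step 2: Check divisibility.
Does 1 divide 18? 18 = 1 x 18, so yes.

By the theorem on linear Diophantine equations, 7m + 11n = 18 has integer solutions if and only if gcd(7, 11) divides 18. Since 1 | 18, solutions exist.

Yes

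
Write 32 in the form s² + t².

We need to find integers s, t > 0 such that s² + t² = 32.
Trying s = 4: t² = 32 - 4² = 32 - 16 = 16
t = 4
Check: 4² + 4² = 16 + 16 = 32 ✓

32 = 4² + 4²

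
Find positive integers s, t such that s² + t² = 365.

Search for s with 365 - s² a perfect square.
s = 2: 365 - 2² = 365 - 4 = 361 = 19² ✓
So s = 2, t = 19.

s = 2, t = 19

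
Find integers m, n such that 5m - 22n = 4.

Step 1: Check solvability.
gcd(5, 22) = 1
Since 1 divides 4, solutions exist.

Step 2: Apply extended Euclidean algorithm to find gcd.
We find integers such that 5*x0 + 22*y0 = 1

Step 3: Scale the particular solution.
Multiply by 4/1 = 4:
m = 36, n = 8

Step 4: Verify.
5*(36) - 22*(8) = 4 = 4 ✓

m = 36, n = 8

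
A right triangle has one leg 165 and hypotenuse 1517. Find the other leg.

b² = c² - a² = 2301289 - 27225 = 2274064
b = 1508

1508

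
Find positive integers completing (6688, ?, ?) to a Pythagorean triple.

We need the other leg and hypotenuse such that 6688² + x² = c².
Take x = 984, c = 6760: 6688² + 984² = 44729344 + 968256 = 45697600 = 6760² ✓
Triple: (984, 6688, 6760)

(984, 6688, 6760)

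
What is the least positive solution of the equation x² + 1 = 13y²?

We need x² = 13y² - 1. Try successive y:
y = 1: x² = 13·1² - 1 = 12, not a perfect square
y = 2: x² = 13·2² - 1 = 51, not a perfect square
y = 3: x² = 13·3² - 1 = 116, not a perfect square
...
y = 5: x² = 13·5² - 1 = 324 = 18² ✓
Check: 18² - 13·5² = 324 - 325 = -1 ✓

x = 18, y = 5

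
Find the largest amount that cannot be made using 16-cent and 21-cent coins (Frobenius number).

For two coprime denominations a and b, the Frobenius number (largest value not representable as a non-negative combination) is ab - a - b.
Here gcd(16, 21) = 1, so they are coprime.
F(16, 21) = 16·21 - 16 - 21 = 336 - 37 = 299

299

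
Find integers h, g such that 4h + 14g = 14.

Step 1: Check solvability.
gcd(4, 14) = 2
Since 2 divides 14, solutions exist.

Step 2: Apply extended Euclidean algorithm to find gcd.
We find integers such that 4*x0 + 14*y0 = 2

Step 3: Scale the particular solution.
Multiply by 14/2 = 7:
h = -21, g = 7

Step 4: Verify.
4*(-21) + 14*(7) = 14 = 14 ✓

h = -21, g = 7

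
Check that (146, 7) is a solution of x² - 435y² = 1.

Compute x² = 146² = 21316
Compute 435y² = 435·7² = 435·49 = 21315
x² - 435y² = 21316 - 21315 = 1
Since this equals 1, (146, 7) is a solution.

Yes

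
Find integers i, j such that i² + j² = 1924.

We need to find integers i, j > 0 such that i² + j² = 1924.
Trying i = 18: j² = 1924 - 18² = 1924 - 324 = 1600
j = 40
Check: 18² + 40² = 324 + 1600 = 1924 ✓

1924 = 18² + 40²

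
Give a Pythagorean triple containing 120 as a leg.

We need the other leg and hypotenuse such that 120² + x² = c².
Take x = 27, c = 123: 120² + 27² = 14400 + 729 = 15129 = 123² ✓
Triple: (27, 120, 123)

(27, 120, 123)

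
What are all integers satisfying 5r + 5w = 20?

Step 1: Compute gcd(5, 5) = 5.
Since 5 divides 20, solutions exist.

Step 2: Find a particular solution using extended Euclidean algorithm.
We get r₀ = 0, w₀ = 4.
Check: 5*0 + 5*4 = 20 = 20 ✓

Step 3: Write the general solution.
r = 0 + (5/5)t = 0 + 1t
w = 4 - (5/5)t = 4 - 1t
for any integer t.

r = 0 + 1t, w = 4 - 1t for integer t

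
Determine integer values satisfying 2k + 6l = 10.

Step 1: Check solvability.
gcd(2, 6) = 2
Since 2 divides 10, solutions exist.

Step 2: Apply extended Euclidean algorithm to find gcd.
We find integers such that 2*x0 + 6*y0 = 2

Step 3: Scale the particular solution.
Multiply by 10/2 = 5:
k = 5, l = 0

Step 4: Verify.
2*(5) + 6*(0) = 10 = 10 ✓

k = 5, l = 0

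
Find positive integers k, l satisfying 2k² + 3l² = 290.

Try small values of k and check whether (290 - 2k²)/3 is a perfect square.
k = 7: 2·7² = 98, so 3l² = 290 - 98 = 192, giving l² = 64, l = 8.
Check: 2·7² + 3·8² = 98 + 192 = 290 ✓

k = 7, l = 8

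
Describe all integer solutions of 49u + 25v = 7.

Step 1: Compute gcd(49, 25) = 1.
Since 1 divides 7, solutions exist.

Step 2: Find a particular solution using extended Euclidean algorithm.
We get u₀ = -7, v₀ = 14.
Check: 49*-7 + 25*14 = 7 = 7 ✓

Step 3: Write the general solution.
u = -7 + (25/1)t = -7 + 25t
v = 14 - (49/1)t = 14 - 49t
for any integer t.

u = -7 + 25t, v = 14 - 49t for integer t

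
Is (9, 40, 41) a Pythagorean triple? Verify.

Compute a² + b² = 9² + 40² = 81 + 1600 = 1681
Compute c² = 41² = 1681
Since 1681 = 1681, confirmed.

Yes, it is a Pythagorean triple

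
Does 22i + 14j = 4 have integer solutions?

Step 1: Compute gcd(22, 14).
gcd(22, 14) = 2

Step 2: Check divisibility.
Does 2 divide 4? 4 = 2 x 2, so yes.

By the theorem on linear Diophantine equations, 22i + 14j = 4 has integer solutions if and only if gcd(22, 14) divides 4. Since 2 | 4, solutions exist.

Yes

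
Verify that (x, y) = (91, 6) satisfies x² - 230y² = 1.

Compute x² = 91² = 8281
Compute 230y² = 230·6² = 230·36 = 8280
x² - 230y² = 8281 - 8280 = 1
Since this equals 1, (91, 6) is a solution.

Yes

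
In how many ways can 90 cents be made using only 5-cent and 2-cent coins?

We need non-negative integers (x, y) with 5x + 2y = 90.
For each x from 0 to 18, check if (90 - 5x) is a non-negative multiple of 2.
Solutions (x, y): (0,45), (2,40), (4,35), (6,30), ...
Count: 10

10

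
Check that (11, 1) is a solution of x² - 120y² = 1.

Compute x² = 11² = 121
Compute 120y² = 120·1² = 120·1 = 120
x² - 120y² = 121 - 120 = 1
Since this equals 1, (11, 1) is a solution.

Yes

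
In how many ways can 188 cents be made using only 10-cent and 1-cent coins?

We need non-negative integers (x, y) with 10x + 1y = 188.
For each x from 0 to 18, check if (188 - 10x) is a non-negative multiple of 1.
Solutions (x, y): (0,188), (1,178), (2,168), (3,158), ...
Count: 19

19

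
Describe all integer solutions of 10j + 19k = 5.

Step 1: Compute gcd(10, 19) = 1.
Since 1 divides 5, solutions exist.

Step 2: Find a particular solution using extended Euclidean algorithm.
We get j₀ = 10, k₀ = -5.
Check: 10*10 + 19*-5 = 5 = 5 ✓

Step 3: Write the general solution.
j = 10 + (19/1)t = 10 + 19t
k = -5 - (10/1)t = -5 - 10t
for any integer t.

j = 10 + 19t, k = -5 - 10t for integer t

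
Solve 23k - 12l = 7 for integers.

Step 1: Check solvability.
gcd(23, 12) = 1
Since 1 divides 7, solutions exist.

Step 2: Apply extended Euclidean algorithm to find gcd.
We find integers such that 23*x0 + 12*y0 = 1

Step 3: Scale the particular solution.
Multiply by 7/1 = 7:
k = -7, l = -14

Step 4: Verify.
23*(-7) - 12*(-14) = 7 = 7 ✓

k = -7, l = -14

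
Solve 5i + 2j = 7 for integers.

Step 1: Check solvability.
gcd(5, 2) = 1
Since 1 divides 7, solutions exist.

Step 2: Apply extended Euclidean algorithm to find gcd.
We find integers such that 5*x0 + 2*y0 = 1

Step 3: Scale the particular solution.
Multiply by 7/1 = 7:
i = 7, j = -14

Step 4: Verify.
5*(7) + 2*(-14) = 7 = 7 ✓

i = 7, j = -14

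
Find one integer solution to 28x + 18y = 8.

Step 1: Check solvability.
gcd(28, 18) = 2
Since 2 divides 8, solutions exist.

Step 2: Apply extended Euclidean algorithm to find gcd.
We find integers such that 28*x0 + 18*y0 = 2

Step 3: Scale the particular solution.
Multiply by 8/2 = 4:
x = 8, y = -12

Step 4: Verify.
28*(8) + 18*(-12) = 8 = 8 ✓

x = 8, y = -12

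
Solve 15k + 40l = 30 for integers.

Step 1: Check solvability.
gcd(15, 40) = 5
Since 5 divides 30, solutions exist.

Step 2: Apply extended Euclidean algorithm to find gcd.
We find integers such that 15*x0 + 40*y0 = 5

Step 3: Scale the particular solution.
Multiply by 30/5 = 6:
k = 18, l = -6

Step 4: Verify.
15*(18) + 40*(-6) = 30 = 30 ✓

k = 18, l = -6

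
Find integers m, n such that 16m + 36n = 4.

Step 1: Check solvability.
gcd(16, 36) = 4
Since 4 divides 4, solutions exist.

Step 2: Apply extended Euclidean algorithm to find gcd.
We find integers such that 16*x0 + 36*y0 = 4

Step 3: Scale the particular solution.
Multiply by 4/4 = 1:
m = -2, n = 1

Step 4: Verify.
16*(-2) + 36*(1) = 4 = 4 ✓

m = -2, n = 1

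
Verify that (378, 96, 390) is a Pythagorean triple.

Compute a² + b² = 378² + 96² = 142884 + 9216 = 152100
Compute c² = 390² = 152100
Since 152100 = 152100, confirmed.

Yes, it is a Pythagorean triple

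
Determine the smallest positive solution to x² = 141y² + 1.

We seek the smallest positive integers (x, y) with x² - 141y² = 1, i.e., x² = 141y² + 1.
Try successive y values:
y = 1: x² = 141·1² + 1 = 142, not a perfect square
y = 2: x² = 141·2² + 1 = 565, not a perfect square
y = 3: x² = 141·3² + 1 = 1270, not a perfect square
... continuing the search (or via continued fractions) ...
y = 8: x² = 141·8² + 1 = 9025, x = 95 ✓

Verify: 95² - 141·8² = 9025 - 9024 = 1 ✓

x = 95, y = 8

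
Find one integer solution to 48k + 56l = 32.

Step 1: Check solvability.
gcd(48, 56) = 8
Since 8 divides 32, solutions exist.

Step 2: Apply extended Euclidean algorithm to find gcd.
We find integers such that 48*x0 + 56*y0 = 8

Step 3: Scale the particular solution.
Multiply by 32/8 = 4:
k = -4, l = 4

Step 4: Verify.
48*(-4) + 56*(4) = 32 = 32 ✓

k = -4, l = 4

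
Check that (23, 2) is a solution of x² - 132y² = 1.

Compute x² = 23² = 529
Compute 132y² = 132·2² = 132·4 = 528
x² - 132y² = 529 - 528 = 1
Since this equals 1, (23, 2) is a solution.

Yes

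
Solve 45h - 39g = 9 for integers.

Step 1: Check solvability.
gcd(45, 39) = 3
Since 3 divides 9, solutions exist.

Step 2: Apply extended Euclidean algorithm to find gcd.
We find integers such that 45*x0 + 39*y0 = 3

Step 3: Scale the particular solution.
Multiply by 9/3 = 3:
h = -18, g = -21

Step 4: Verify.
45*(-18) - 39*(-21) = 9 = 9 ✓

h = -18, g = -21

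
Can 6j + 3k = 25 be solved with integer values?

Step 1: Compute gcd(6, 3).
gcd(6, 3) = 3

Step 2: Check divisibility.
Does 3 divide 25? 25 = 3 x 8 + 1, so no.

By the theorem on linear Diophantine equations, 6j + 3k = 25 has integer solutions if and only if gcd(6, 3) divides 25. Since 3 does not divide 25, no solutions exist.

No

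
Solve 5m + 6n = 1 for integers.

Step 1: Check solvability.
gcd(5, 6) = 1
Since 1 divides 1, solutions exist.

Step 2: Apply extended Euclidean algorithm to find gcd.
We find integers such that 5*x0 + 6*y0 = 1

Step 3: Scale the particular solution.
Multiply by 1/1 = 1:
m = -1, n = 1

Step 4: Verify.
5*(-1) + 6*(1) = 1 = 1 ✓

m = -1, n = 1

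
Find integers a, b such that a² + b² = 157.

We need to find integers a, b > 0 such that a² + b² = 157.
Trying a = 6: b² = 157 - 6² = 157 - 36 = 121
b = 11
Check: 6² + 11² = 36 + 121 = 157 ✓

157 = 6² + 11²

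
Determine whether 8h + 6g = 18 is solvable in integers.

Step 1: Compute gcd(8, 6).
gcd(8, 6) = 2

Step 2: Check divisibility.
Does 2 divide 18? 18 = 2 x 9, so yes.

By the theorem on linear Diophantine equations, 8h + 6g = 18 has integer solutions if and only if gcd(8, 6) divides 18. Since 2 | 18, solutions exist.

Yes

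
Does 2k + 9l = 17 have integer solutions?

Step 1: Compute gcd(2, 9).
gcd(2, 9) = 1

Step 2: Check divisibility.
Does 1 divide 17? 17 = 1 x 17, so yes.

By the theorem on linear Diophantine equations, 2k + 9l = 17 has integer solutions if and only if gcd(2, 9) divides 17. Since 1 | 17, solutions exist.

Yes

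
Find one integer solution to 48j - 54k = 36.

Step 1: Check solvability.
gcd(48, 54) = 6
Since 6 divides 36, solutions exist.

Step 2: Apply extended Euclidean algorithm to find gcd.
We find integers such that 48*x0 + 54*y0 = 6

Step 3: Scale the particular solution.
Multiply by 36/6 = 6:
j = -6, k = -6

Step 4: Verify.
48*(-6) - 54*(-6) = 36 = 36 ✓

j = -6, k = -6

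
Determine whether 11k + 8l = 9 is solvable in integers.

Step 1: Compute gcd(11, 8).
gcd(11, 8) = 1

Step 2: Check divisibility.
Does 1 divide 9? 9 = 1 x 9, so yes.

By the theorem on linear Diophantine equations, 11k + 8l = 9 has integer solutions if and only if gcd(11, 8) divides 9. Since 1 | 9, solutions exist.

Yes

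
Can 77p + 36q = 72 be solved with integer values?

Step 1: Compute gcd(77, 36).
gcd(77, 36) = 1

Step 2: Check divisibility.
Does 1 divide 72? 72 = 1 x 72, so yes.

By the theorem on linear Diophantine equations, 77p + 36q = 72 has integer solutions if and only if gcd(77, 36) divides 72. Since 1 | 72, solutions exist.

Yes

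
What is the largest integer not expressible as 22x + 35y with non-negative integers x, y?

For two coprime denominations a and b, the Frobenius number (largest value not representable as a non-negative combination) is ab - a - b.
Here gcd(22, 35) = 1, so they are coprime.
F(22, 35) = 22·35 - 22 - 35 = 770 - 57 = 713

713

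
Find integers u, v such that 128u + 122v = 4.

Step 1: Check solvability.
gcd(128, 122) = 2
Since 2 divides 4, solutions exist.

Step 2: Apply extended Euclidean algorithm to find gcd.
We find integers such that 128*x0 + 122*y0 = 2

Step 3: Scale the particular solution.
Multiply by 4/2 = 2:
u = -40, v = 42

Step 4: Verify.
128*(-40) + 122*(42) = 4 = 4 ✓

u = -40, v = 42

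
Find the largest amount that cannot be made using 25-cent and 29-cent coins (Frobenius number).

For two coprime denominations a and b, the Frobenius number (largest value not representable as a non-negative combination) is ab - a - b.
Here gcd(25, 29) = 1, so they are coprime.
F(25, 29) = 25·29 - 25 - 29 = 725 - 54 = 671

671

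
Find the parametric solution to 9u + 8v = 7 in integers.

Step 1: Compute gcd(9, 8) = 1.
Since 1 divides 7, solutions exist.

Step 2: Find a particular solution using extended Euclidean algorithm.
We get u₀ = 7, v₀ = -7.
Check: 9*7 + 8*-7 = 7 = 7 ✓

Step 3: Write the general solution.
u = 7 + (8/1)t = 7 + 8t
v = -7 - (9/1)t = -7 - 9t
for any integer t.

u = 7 + 8t, v = -7 - 9t for integer t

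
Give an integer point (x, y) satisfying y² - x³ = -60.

Try small integer x values and check whether x³ - 60 is a perfect square.
x = 4: x³ - 60 = 4³ - 60 = 64 - 60 = 4
Is 4 a perfect square? 2² = 4 ✓
So (x, y) = (4, 2) is a solution.

x = 4, y = 2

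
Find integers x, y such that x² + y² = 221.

We need to find integers x, y > 0 such that x² + y² = 221.
Trying x = 5: y² = 221 - 5² = 221 - 25 = 196
y = 14
Check: 5² + 14² = 25 + 196 = 221 ✓

221 = 5² + 14²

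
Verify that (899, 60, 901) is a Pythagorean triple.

Compute a² + b² = 899² + 60² = 808201 + 3600 = 811801
Compute c² = 901² = 811801
Since 811801 = 811801, confirmed.

Yes, it is a Pythagorean triple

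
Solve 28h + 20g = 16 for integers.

Step 1: Check solvability.
gcd(28, 20) = 4
Since 4 divides 16, solutions exist.

Step 2: Apply extended Euclidean algorithm to find gcd.
We find integers such that 28*x0 + 20*y0 = 4

Step 3: Scale the particular solution.
Multiply by 16/4 = 4:
h = -8, g = 12

Step 4: Verify.
28*(-8) + 20*(12) = 16 = 16 ✓

h = -8, g = 12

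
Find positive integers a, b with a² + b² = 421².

We need a² + b² = 421² = 177241.
Trying: 29² + 420² = 841 + 176400 = 177241 ✓

(29, 420, 421)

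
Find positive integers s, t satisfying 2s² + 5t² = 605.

Try small values of s and check whether (605 - 2s²)/5 is a perfect square.
s = 10: 2·10² = 200, so 5t² = 605 - 200 = 405, giving t² = 81, t = 9.
Check: 2·10² + 5·9² = 200 + 405 = 605 ✓

s = 10, t = 9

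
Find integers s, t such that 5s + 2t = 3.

Step 1: Check solvability.
gcd(5, 2) = 1
Since 1 divides 3, solutions exist.

Step 2: Apply extended Euclidean algorithm to find gcd.
We find integers such that 5*x0 + 2*y0 = 1

Step 3: Scale the particular solution.
Multiply by 3/1 = 3:
s = 3, t = -6

Step 4: Verify.
5*(3) + 2*(-6) = 3 = 3 ✓

s = 3, t = -6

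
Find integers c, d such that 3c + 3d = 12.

Step 1: Check solvability.
gcd(3, 3) = 3
Since 3 divides 12, solutions exist.

Step 2: Apply extended Euclidean algorithm to find gcd.
We find integers such that 3*x0 + 3*y0 = 3

Step 3: Scale the particular solution.
Multiply by 12/3 = 4:
c = 0, d = 4

Step 4: Verify.
3*(0) + 3*(4) = 12 = 12 ✓

c = 0, d = 4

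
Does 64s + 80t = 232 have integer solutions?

Step 1: Compute gcd(64, 80).
gcd(64, 80) = 16

Step 2: Check divisibility.
Does 16 divide 232? 232 = 16 x 14 + 8, so no.

By the theorem on linear Diophantine equations, 64s + 80t = 232 has integer solutions if and only if gcd(64, 80) divides 232. Since 16 does not divide 232, no solutions exist.

No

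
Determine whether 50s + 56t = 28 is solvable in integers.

Step 1: Compute gcd(50, 56).
gcd(50, 56) = 2

Step 2: Check divisibility.
Does 2 divide 28? 28 = 2 x 14, so yes.

By the theorem on linear Diophantine equations, 50s + 56t = 28 has integer solutions if and only if gcd(50, 56) divides 28. Since 2 | 28, solutions exist.

Yes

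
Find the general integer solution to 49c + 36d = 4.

Step 1: Compute gcd(49, 36) = 1.
Since 1 divides 4, solutions exist.

Step 2: Find a particular solution using extended Euclidean algorithm.
We get c₀ = -44, d₀ = 60.
Check: 49*-44 + 36*60 = 4 = 4 ✓

Step 3: Write the general solution.
c = -44 + (36/1)t = -44 + 36t
d = 60 - (49/1)t = 60 - 49t
for any integer t.

c = -44 + 36t, d = 60 - 49t for integer t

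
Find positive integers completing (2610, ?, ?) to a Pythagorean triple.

We need the other leg and hypotenuse such that 2610² + x² = c².
Take x = 1848, c = 3198: 2610² + 1848² = 6812100 + 3415104 = 10227204 = 3198² ✓
Triple: (2610, 1848, 3198)

(2610, 1848, 3198)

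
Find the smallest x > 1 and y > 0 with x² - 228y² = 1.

We seek the smallest positive integers (x, y) with x² - 228y² = 1, i.e., x² = 228y² + 1.
Try successive y values:
y = 1: x² = 228·1² + 1 = 229, not a perfect square
y = 2: x² = 228·2² + 1 = 913, not a perfect square
y = 3: x² = 228·3² + 1 = 2053, not a perfect square
... continuing the search (or via continued fractions) ...
y = 10: x² = 228·10² + 1 = 22801, x = 151 ✓

Verify: 151² - 228·10² = 22801 - 22800 = 1 ✓

x = 151, y = 10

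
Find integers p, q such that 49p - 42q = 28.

Step 1: Check solvability.
gcd(49, 42) = 7
Since 7 divides 28, solutions exist.

Step 2: Apply extended Euclidean algorithm to find gcd.
We find integers such that 49*x0 + 42*y0 = 7

Step 3: Scale the particular solution.
Multiply by 28/7 = 4:
p = 4, q = 4

Step 4: Verify.
49*(4) - 42*(4) = 28 = 28 ✓

p = 4, q = 4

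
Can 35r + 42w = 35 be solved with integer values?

Step 1: Compute gcd(35, 42).
gcd(35, 42) = 7

Step 2: Check divisibility.
Does 7 divide 35? 35 = 7 x 5, so yes.

By the theorem on linear Diophantine equations, 35r + 42w = 35 has integer solutions if and only if gcd(35, 42) divides 35. Since 7 | 35, solutions exist.

Yes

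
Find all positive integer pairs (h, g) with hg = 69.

The positive divisors of 69 are: 1, 3, 23, 69.
Each divisor d gives the pair (d, 69/d):
(1, 69), (3, 23), (23, 3), (69, 1)

(1, 69), (3, 23), (23, 3), (69, 1)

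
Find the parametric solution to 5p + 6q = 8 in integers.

Step 1: Compute gcd(5, 6) = 1.
Since 1 divides 8, solutions exist.

Step 2: Find a particular solution using extended Euclidean algorithm.
We get p₀ = -8, q₀ = 8.
Check: 5*-8 + 6*8 = 8 = 8 ✓

Step 3: Write the general solution.
p = -8 + (6/1)t = -8 + 6t
q = 8 - (5/1)t = 8 - 5t
for any integer t.

p = -8 + 6t, q = 8 - 5t for integer t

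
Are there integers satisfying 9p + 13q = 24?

Step 1: Compute gcd(9, 13).
gcd(9, 13) = 1

Step 2: Check divisibility.
Does 1 divide 24? 24 = 1 x 24, so yes.

By the theorem on linear Diophantine equations, 9p + 13q = 24 has integer solutions if and only if gcd(9, 13) divides 24. Since 1 | 24, solutions exist.

Yes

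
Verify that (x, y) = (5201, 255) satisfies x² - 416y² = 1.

Compute x² = 5201² = 27050401
Compute 416y² = 416·255² = 416·65025 = 27050400
x² - 416y² = 27050401 - 27050400 = 1
Since this equals 1, (5201, 255) is a solution.

Yes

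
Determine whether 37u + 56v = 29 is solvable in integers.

Step 1: Compute gcd(37, 56).
gcd(37, 56) = 1

Step 2: Check divisibility.
Does 1 divide 29? 29 = 1 x 29, so yes.

By the theorem on linear Diophantine equations, 37u + 56v = 29 has integer solutions if and only if gcd(37, 56) divides 29. Since 1 | 29, solutions exist.

Yes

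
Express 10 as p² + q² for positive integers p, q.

We need to find integers p, q > 0 such that p² + q² = 10.
Trying p = 1: q² = 10 - 1² = 10 - 1 = 9
q = 3
Check: 1² + 3² = 1 + 9 = 10 ✓

10 = 1² + 3²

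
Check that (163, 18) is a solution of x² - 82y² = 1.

Compute x² = 163² = 26569
Compute 82y² = 82·18² = 82·324 = 26568
x² - 82y² = 26569 - 26568 = 1
Since this equals 1, (163, 18) is a solution.

Yes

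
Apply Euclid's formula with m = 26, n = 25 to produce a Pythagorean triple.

a = m² - n² = 26² - 25² = 676 - 625 = 51
b = 2mn = 2·26·25 = 1300
c = m² + n² = 676 + 625 = 1301
Verify: 51² + 1300² = 2601 + 1690000 = 1692601 = 1301² ✓

(51, 1300, 1301)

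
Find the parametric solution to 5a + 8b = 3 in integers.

Step 1: Compute gcd(5, 8) = 1.
Since 1 divides 3, solutions exist.

Step 2: Find a particular solution using extended Euclidean algorithm.
We get a₀ = -9, b₀ = 6.
Check: 5*-9 + 8*6 = 3 = 3 ✓

Step 3: Write the general solution.
a = -9 + (8/1)t = -9 + 8t
b = 6 - (5/1)t = 6 - 5t
for any integer t.

a = -9 + 8t, b = 6 - 5t for integer t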